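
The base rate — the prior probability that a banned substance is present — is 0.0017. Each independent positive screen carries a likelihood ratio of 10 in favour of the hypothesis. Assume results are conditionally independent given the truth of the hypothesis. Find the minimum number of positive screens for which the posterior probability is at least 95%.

5

Prior odds: 0.0017 ÷ 0.9983 = 17/9983.
Likelihood ratio per positive screen = 10.
Target posterior odds = 0.95/0.05 = 19.
Require 10ⁿ ≥ 19 ÷ (17/9983) = 189677/17.
10⁴ = 10000 falls short of 189677/17 but 10⁵ = 100000 reaches it, so n = 5.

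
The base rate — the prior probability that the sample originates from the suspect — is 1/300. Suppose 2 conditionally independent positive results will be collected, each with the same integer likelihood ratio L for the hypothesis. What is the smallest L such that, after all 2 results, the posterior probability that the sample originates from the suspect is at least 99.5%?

Prior odds = (1/300)/(299/300) = 1/299.
Target odds = 0.995/0.005 = 199.
Need L² ≥ 199 ÷ (1/299) = 59501.
243² = 59049 < 59501 ≤ 59536 = 244², so L = 244.

244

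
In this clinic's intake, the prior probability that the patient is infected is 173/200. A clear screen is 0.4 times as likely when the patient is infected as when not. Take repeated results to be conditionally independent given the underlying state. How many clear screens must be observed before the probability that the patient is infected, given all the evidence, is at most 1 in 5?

Prior odds: 0.865 ÷ 0.135 = 173/27.
Likelihood ratio per clear screen = 0.4.
Target odds: 0.2 ÷ 0.8 = 0.25.
Require 0.4ⁿ ≤ 0.25 ÷ (173/27) = 27/692.
0.4³ = 0.064 is still above 27/692 but 0.4⁴ = 0.0256 is at or below it, so n = 4.

4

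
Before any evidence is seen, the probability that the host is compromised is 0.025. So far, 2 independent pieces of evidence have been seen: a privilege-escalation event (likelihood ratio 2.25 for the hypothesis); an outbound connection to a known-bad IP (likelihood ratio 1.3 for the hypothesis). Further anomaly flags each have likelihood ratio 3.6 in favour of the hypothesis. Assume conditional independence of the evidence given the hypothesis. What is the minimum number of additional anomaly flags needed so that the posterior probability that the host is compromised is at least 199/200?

Prior odds = 0.025/0.975 = 1/39.
Combined Bayes factor of the evidence already in hand = 2.25 × 1.3 = 2.925.
Odds after that evidence = (1/39) × 2.925 = 0.075.
Target odds = 0.995/0.005 = 199.
Need 3.6ⁿ ≥ 199 ÷ 0.075 = 7960/3.
3.6⁶ = 34012224/15625 falls short of 7960/3 but 3.6⁷ = 612220032/78125 reaches it, so n = 7.

7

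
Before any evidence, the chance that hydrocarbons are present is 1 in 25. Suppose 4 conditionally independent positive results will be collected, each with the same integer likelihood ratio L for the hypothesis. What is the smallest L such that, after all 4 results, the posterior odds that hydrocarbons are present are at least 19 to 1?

Prior odds = 0.04/0.96 = 1/24.
Target odds = 19.
Need L⁴ ≥ 19 ÷ (1/24) = 456.
4⁴ = 256 < 456 ≤ 625 = 5⁴, so L = 5.

5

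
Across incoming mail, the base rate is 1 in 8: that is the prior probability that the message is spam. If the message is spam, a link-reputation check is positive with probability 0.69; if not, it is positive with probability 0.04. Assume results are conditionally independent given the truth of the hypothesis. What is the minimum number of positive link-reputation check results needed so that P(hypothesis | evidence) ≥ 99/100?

3

Prior odds: 0.125 ÷ 0.875 = 1/7.
Likelihood ratio of a positive = 0.69/0.04 = 17.25.
Target posterior odds = 0.99/0.01 = 99.
Need (1/7) × 17.25ⁿ ≥ 99, i.e. 17.25ⁿ ≥ 693.
17.25² = 297.5625 falls short of 693 but 17.25³ = 5132.953125 reaches it, so n = 3.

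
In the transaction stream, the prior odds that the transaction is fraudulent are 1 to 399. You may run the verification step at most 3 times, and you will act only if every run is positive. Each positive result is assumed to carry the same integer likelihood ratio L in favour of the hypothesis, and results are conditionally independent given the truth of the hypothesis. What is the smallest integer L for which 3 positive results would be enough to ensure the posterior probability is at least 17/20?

Prior odds = 1/399.
Target odds = 0.85/0.15 = 17/3.
Need L³ ≥ 17/3 ÷ (1/399) = 2261.
13³ = 2197 < 2261 ≤ 2744 = 14³, so L = 14.

14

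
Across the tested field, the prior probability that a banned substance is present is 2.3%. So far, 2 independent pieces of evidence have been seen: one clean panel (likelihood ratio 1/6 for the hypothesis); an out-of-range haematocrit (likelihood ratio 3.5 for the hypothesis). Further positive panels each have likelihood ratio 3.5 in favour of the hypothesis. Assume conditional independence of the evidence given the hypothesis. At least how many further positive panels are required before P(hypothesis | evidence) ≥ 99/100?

Prior odds = 0.023/0.977 = 23/977.
Combined Bayes factor of the evidence already in hand = (1/6) × 3.5 = 7/12.
Odds after that evidence = (23/977) × 7/12 = 161/11724.
Target odds = 0.99/0.01 = 99.
Need 3.5ⁿ ≥ 99 ÷ (161/11724) = 1160676/161.
3.5⁷ = 823543/128 falls short of 1160676/161 but 3.5⁸ = 5764801/256 reaches it, so n = 8.

8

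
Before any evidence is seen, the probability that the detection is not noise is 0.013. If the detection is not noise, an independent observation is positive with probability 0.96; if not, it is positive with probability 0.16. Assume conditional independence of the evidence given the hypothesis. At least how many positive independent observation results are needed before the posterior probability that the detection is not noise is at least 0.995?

6

Prior odds: 0.013 ÷ 0.987 = 13/987.
Likelihood ratio of a positive = 0.96/0.16 = 6.
Target odds: 0.995 ÷ 0.005 = 199.
Require 6ⁿ ≥ 199 ÷ (13/987) = 196413/13.
6⁵ = 7776 falls short of 196413/13 but 6⁶ = 46656 reaches it, so n = 6.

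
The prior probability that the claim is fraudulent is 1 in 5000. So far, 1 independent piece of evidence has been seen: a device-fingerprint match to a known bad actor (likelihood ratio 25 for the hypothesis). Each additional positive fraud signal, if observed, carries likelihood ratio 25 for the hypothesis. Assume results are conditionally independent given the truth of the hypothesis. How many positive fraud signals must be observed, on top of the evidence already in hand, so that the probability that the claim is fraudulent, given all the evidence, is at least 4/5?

Prior odds = 0.0002/0.9998 = 1/4999.
Bayes factor of the evidence already in hand = 25.
Odds after that evidence = (1/4999) × 25 = 25/4999.
Target odds = 0.8/0.2 = 4.
Need 25ⁿ ≥ 4 ÷ (25/4999) = 799.84.
25² = 625 falls short of 799.84 but 25³ = 15625 reaches it, so n = 3.

3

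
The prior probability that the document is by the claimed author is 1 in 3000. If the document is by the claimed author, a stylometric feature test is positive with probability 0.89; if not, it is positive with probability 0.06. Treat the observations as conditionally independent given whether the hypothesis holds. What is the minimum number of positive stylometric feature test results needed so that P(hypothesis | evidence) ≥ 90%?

4

Prior odds: (1/3000) ÷ (2999/3000) = 1/2999.
Likelihood ratio of a positive = 0.89/0.06 = 89/6.
Target odds: 0.9 ÷ 0.1 = 9.
Need (1/2999) × (89/6)ⁿ ≥ 9, i.e. (89/6)ⁿ ≥ 26991.
(89/6)³ = 704969/216 falls short of 26991 but (89/6)⁴ = 62742241/1296 reaches it, so n = 4.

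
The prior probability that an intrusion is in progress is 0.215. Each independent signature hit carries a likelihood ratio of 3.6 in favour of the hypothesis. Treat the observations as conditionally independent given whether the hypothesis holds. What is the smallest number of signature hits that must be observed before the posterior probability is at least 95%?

4

Prior odds = 0.215/0.785 = 43/157.
Likelihood ratio per signature hit = 3.6.
Target odds: 0.95 ÷ 0.05 = 19.
Need (43/157) × 3.6ⁿ ≥ 19, i.e. 3.6ⁿ ≥ 2983/43.
3.6³ = 46.656 falls short of 2983/43 but 3.6⁴ = 167.9616 reaches it, so n = 4.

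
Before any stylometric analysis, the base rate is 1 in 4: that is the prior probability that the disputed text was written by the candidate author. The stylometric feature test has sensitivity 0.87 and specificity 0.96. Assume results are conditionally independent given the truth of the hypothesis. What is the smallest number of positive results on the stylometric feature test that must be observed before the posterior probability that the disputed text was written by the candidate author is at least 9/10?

2

Prior odds = 0.25/0.75 = 1/3.
False-positive rate = 1 − 0.96 = 0.04; likelihood ratio of a positive = 0.87/0.04 = 21.75.
Target odds: 0.9 ÷ 0.1 = 9.
Need (1/3) × 21.75ⁿ ≥ 9, i.e. 21.75ⁿ ≥ 27.
21.75¹ = 21.75 falls short of 27 but 21.75² = 473.0625 reaches it, so n = 2.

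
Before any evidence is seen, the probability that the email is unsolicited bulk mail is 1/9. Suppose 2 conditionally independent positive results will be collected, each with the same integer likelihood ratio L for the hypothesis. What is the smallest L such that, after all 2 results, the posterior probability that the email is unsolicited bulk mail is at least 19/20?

Prior odds = (1/9)/(8/9) = 0.125.
Target odds = 0.95/0.05 = 19.
Need L² ≥ 19 ÷ 0.125 = 152.
12² = 144 < 152 ≤ 169 = 13², so L = 13.

13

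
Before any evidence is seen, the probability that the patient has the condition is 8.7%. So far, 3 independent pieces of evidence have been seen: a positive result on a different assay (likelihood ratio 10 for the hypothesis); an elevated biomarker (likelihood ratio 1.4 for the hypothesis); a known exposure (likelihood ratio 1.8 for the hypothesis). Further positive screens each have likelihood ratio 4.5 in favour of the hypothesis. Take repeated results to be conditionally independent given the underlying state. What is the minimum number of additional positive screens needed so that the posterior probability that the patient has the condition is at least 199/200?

Prior odds = 0.087/0.913 = 87/913.
Combined Bayes factor of the evidence already in hand = 10 × 1.4 × 1.8 = 25.2.
Odds after that evidence = (87/913) × 25.2 = 10962/4565.
Target odds = 0.995/0.005 = 199.
Need 4.5ⁿ ≥ 199 ÷ (10962/4565) = 908435/10962.
4.5² = 20.25 falls short of 908435/10962 but 4.5³ = 91.125 reaches it, so n = 3.

3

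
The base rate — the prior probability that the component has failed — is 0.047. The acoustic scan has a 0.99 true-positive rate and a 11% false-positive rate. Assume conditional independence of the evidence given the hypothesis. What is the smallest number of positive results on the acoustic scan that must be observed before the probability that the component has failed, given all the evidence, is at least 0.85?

Prior odds = 0.047/0.953 = 47/953.
Likelihood ratio of a positive result = 0.99/0.11 = 9.
Target odds: 0.85 ÷ 0.15 = 17/3.
Need (47/953) × 9ⁿ ≥ 17/3, i.e. 9ⁿ ≥ 16201/141.
9² = 81 falls short of 16201/141 but 9³ = 729 reaches it, so n = 3.

3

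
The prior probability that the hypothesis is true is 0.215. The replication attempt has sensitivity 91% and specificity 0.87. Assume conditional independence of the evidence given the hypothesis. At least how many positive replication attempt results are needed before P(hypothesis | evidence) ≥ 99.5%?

Prior odds: 0.215 ÷ 0.785 = 43/157.
False-positive rate = 1 − 0.87 = 0.13; likelihood ratio of a positive = 0.91/0.13 = 7.
Target odds: 0.995 ÷ 0.005 = 199.
Require 7ⁿ ≥ 199 ÷ (43/157) = 31243/43.
7³ = 343 falls short of 31243/43 but 7⁴ = 2401 reaches it, so n = 4.

4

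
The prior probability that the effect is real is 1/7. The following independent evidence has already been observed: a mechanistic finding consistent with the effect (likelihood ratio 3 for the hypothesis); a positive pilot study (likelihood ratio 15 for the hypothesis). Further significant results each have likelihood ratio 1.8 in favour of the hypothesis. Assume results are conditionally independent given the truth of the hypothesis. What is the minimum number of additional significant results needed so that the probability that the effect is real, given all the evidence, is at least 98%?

4

Prior odds = (1/7)/(6/7) = 1/6.
Combined Bayes factor of the evidence already in hand = 3 × 15 = 45.
Odds after that evidence = (1/6) × 45 = 7.5.
Target odds = 0.98/0.02 = 49.
Need 1.8ⁿ ≥ 49 ÷ 7.5 = 98/15.
1.8³ = 5.832 falls short of 98/15 but 1.8⁴ = 10.4976 reaches it, so n = 4.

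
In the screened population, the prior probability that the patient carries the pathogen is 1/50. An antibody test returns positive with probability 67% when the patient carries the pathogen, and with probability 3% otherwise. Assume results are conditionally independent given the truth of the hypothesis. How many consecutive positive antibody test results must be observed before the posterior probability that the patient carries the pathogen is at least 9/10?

Prior odds = 0.02/0.98 = 1/49.
Likelihood ratio of a positive result = 0.67/0.03 = 67/3.
Target odds: 0.9 ÷ 0.1 = 9.
Need (1/49) × (67/3)ⁿ ≥ 9, i.e. (67/3)ⁿ ≥ 441.
(67/3)¹ = 67/3 falls short of 441 but (67/3)² = 4489/9 reaches it, so n = 2.

2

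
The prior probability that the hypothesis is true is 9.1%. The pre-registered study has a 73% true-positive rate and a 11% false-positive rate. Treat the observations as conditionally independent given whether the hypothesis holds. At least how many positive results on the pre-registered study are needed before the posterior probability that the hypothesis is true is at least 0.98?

Prior odds: 0.091 ÷ 0.909 = 91/909.
Likelihood ratio of a positive result = 0.73/0.11 = 73/11.
Target odds: 0.98 ÷ 0.02 = 49.
Need (91/909) × (73/11)ⁿ ≥ 49, i.e. (73/11)ⁿ ≥ 6363/13.
(73/11)³ = 389017/1331 falls short of 6363/13 but (73/11)⁴ = 28398241/14641 reaches it, so n = 4.

4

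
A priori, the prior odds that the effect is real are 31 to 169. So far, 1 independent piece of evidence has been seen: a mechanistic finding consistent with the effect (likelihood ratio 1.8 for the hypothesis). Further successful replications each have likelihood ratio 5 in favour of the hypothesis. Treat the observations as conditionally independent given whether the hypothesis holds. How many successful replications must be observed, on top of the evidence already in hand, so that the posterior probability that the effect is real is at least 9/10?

Prior odds = 31/169.
Bayes factor of the evidence already in hand = 1.8.
Odds after that evidence = (31/169) × 1.8 = 279/845.
Target odds = 0.9/0.1 = 9.
Need 5ⁿ ≥ 9 ÷ (279/845) = 845/31.
5² = 25 falls short of 845/31 but 5³ = 125 reaches it, so n = 3.

3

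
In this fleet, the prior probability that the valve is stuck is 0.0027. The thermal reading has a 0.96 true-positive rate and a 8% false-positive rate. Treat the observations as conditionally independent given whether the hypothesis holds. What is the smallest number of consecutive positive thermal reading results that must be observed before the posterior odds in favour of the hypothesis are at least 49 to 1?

4

Prior odds = 0.0027/0.9973 = 27/9973.
Likelihood ratio of a positive result = 0.96/0.08 = 12.
Target odds = 49.
Need (27/9973) × 12ⁿ ≥ 49, i.e. 12ⁿ ≥ 488677/27.
12³ = 1728 falls short of 488677/27 but 12⁴ = 20736 reaches it, so n = 4.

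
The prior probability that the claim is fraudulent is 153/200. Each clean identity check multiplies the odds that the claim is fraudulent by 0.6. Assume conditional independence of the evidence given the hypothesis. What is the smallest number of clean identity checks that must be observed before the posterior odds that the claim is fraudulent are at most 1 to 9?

Prior odds: 0.765 ÷ 0.235 = 153/47.
Likelihood ratio per clean identity check = 0.6.
Target odds = 1/9.
Need (153/47) × 0.6ⁿ ≤ 1/9, i.e. 0.6ⁿ ≤ 47/1377.
0.6⁶ = 729/15625 is still above 47/1377 but 0.6⁷ = 2187/78125 is at or below it, so n = 7.

7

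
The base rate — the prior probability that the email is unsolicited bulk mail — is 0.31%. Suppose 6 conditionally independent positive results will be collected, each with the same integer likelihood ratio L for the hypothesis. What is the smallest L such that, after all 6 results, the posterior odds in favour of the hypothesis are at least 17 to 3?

4

Prior odds = 0.0031/0.9969 = 31/9969.
Target odds = 17/3.
Need L⁶ ≥ 17/3 ÷ (31/9969) = 56491/31.
3⁶ = 729 < 56491/31 ≤ 4096 = 4⁶, so L = 4.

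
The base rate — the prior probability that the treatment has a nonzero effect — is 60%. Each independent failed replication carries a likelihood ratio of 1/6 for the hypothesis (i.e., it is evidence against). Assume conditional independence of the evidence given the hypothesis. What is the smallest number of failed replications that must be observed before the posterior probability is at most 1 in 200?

4

Prior odds = 0.6/0.4 = 1.5.
Likelihood ratio per failed replication = 1/6.
Target posterior odds = 0.005/0.995 = 1/199.
Require (1/6)ⁿ ≤ 1/199 ÷ 1.5 = 2/597.
(1/6)³ = 1/216 is still above 2/597 but (1/6)⁴ = 1/1296 is at or below it, so n = 4.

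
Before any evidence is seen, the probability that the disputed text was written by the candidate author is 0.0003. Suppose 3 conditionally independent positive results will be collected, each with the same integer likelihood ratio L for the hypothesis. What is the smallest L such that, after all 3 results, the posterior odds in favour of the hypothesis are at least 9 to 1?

32

Prior odds = 0.0003/0.9997 = 3/9997.
Target odds = 9.
Need L³ ≥ 9 ÷ (3/9997) = 29991.
31³ = 29791 < 29991 ≤ 32768 = 32³, so L = 32.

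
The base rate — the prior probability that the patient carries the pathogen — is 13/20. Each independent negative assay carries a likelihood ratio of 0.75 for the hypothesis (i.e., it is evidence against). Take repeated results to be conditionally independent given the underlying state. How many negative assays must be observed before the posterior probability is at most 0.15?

9

Prior odds: 0.65 ÷ 0.35 = 13/7.
Likelihood ratio per negative assay = 0.75.
Target odds: 0.15 ÷ 0.85 = 3/17.
Require 0.75ⁿ ≤ 3/17 ÷ (13/7) = 21/221.
0.75⁸ = 6561/65536 is still above 21/221 but 0.75⁹ = 19683/262144 is at or below it, so n = 9.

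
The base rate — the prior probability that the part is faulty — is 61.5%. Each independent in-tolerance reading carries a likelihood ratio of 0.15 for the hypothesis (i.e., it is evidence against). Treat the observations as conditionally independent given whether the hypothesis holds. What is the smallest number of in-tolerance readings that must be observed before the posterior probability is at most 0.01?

3

Prior odds: 0.615 ÷ 0.385 = 123/77.
Likelihood ratio per in-tolerance reading = 0.15.
Target odds: 0.01 ÷ 0.99 = 1/99.
Require 0.15ⁿ ≤ 1/99 ÷ (123/77) = 7/1107.
0.15² = 0.0225 is still above 7/1107 but 0.15³ = 0.003375 is at or below it, so n = 3.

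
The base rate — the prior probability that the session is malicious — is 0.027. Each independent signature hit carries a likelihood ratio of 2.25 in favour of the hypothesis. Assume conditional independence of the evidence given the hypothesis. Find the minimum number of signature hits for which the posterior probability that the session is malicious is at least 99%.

Prior odds: 0.027 ÷ 0.973 = 27/973.
Likelihood ratio per signature hit = 2.25.
Target odds: 0.99 ÷ 0.01 = 99.
Require 2.25ⁿ ≥ 99 ÷ (27/973) = 10703/3.
2.25¹⁰ ≈3325.26 falls short of 10703/3 but 2.25¹¹ ≈7481.83 reaches it, so n = 11.

11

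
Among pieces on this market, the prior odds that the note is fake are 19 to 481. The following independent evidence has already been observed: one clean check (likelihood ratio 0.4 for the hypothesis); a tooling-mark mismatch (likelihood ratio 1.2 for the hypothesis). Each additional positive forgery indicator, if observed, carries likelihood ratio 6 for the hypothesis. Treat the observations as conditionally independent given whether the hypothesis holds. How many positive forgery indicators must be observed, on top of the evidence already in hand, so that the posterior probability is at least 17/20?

4

Prior odds = 19/481.
Combined Bayes factor of the evidence already in hand = 0.4 × 1.2 = 0.48.
Odds after that evidence = (19/481) × 0.48 = 228/12025.
Target odds = 0.85/0.15 = 17/3.
Need 6ⁿ ≥ 17/3 ÷ (228/12025) = 204425/684.
6³ = 216 falls short of 204425/684 but 6⁴ = 1296 reaches it, so n = 4.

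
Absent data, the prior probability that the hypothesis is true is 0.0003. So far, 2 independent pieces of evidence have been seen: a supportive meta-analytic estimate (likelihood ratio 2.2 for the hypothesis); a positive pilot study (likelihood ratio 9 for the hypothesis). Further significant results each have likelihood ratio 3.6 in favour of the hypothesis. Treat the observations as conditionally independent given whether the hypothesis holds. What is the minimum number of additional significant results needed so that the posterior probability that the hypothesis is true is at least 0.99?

Prior odds = 0.0003/0.9997 = 3/9997.
Combined Bayes factor of the evidence already in hand = 2.2 × 9 = 19.8.
Odds after that evidence = (3/9997) × 19.8 = 297/49985.
Target odds = 0.99/0.01 = 99.
Need 3.6ⁿ ≥ 99 ÷ (297/49985) = 49985/3.
3.6⁷ = 612220032/78125 falls short of 49985/3 but 3.6⁸ ≈28211.1 reaches it, so n = 8.

8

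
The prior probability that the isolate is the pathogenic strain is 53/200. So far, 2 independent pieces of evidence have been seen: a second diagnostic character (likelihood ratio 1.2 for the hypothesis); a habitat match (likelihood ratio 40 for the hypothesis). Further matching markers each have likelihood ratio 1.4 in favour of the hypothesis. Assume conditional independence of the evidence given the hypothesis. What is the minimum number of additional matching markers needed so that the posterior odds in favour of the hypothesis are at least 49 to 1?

4

Prior odds = 0.265/0.735 = 53/147.
Combined Bayes factor of the evidence already in hand = 1.2 × 40 = 48.
Odds after that evidence = (53/147) × 48 = 848/49.
Target odds = 49.
Need 1.4ⁿ ≥ 49 ÷ (848/49) = 2401/848.
1.4³ = 2.744 falls short of 2401/848 but 1.4⁴ = 3.8416 reaches it, so n = 4.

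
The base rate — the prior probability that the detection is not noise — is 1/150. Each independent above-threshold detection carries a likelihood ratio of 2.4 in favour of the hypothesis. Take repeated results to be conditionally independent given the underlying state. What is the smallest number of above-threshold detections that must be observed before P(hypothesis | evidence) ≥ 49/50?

11

Prior odds = (1/150)/(149/150) = 1/149.
Likelihood ratio per above-threshold detection = 2.4.
Target posterior odds = 0.98/0.02 = 49.
Need (1/149) × 2.4ⁿ ≥ 49, i.e. 2.4ⁿ ≥ 7301.
2.4¹⁰ ≈6340.34 falls short of 7301 but 2.4¹¹ ≈15216.8 reaches it, so n = 11.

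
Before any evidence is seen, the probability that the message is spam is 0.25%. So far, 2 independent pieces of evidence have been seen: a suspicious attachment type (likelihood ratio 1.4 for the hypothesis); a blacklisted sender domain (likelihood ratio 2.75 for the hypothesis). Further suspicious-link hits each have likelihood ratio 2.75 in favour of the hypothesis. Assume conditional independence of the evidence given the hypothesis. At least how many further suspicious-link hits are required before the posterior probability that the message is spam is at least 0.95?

Prior odds = 0.0025/0.9975 = 1/399.
Combined Bayes factor of the evidence already in hand = 1.4 × 2.75 = 3.85.
Odds after that evidence = (1/399) × 3.85 = 11/1140.
Target odds = 0.95/0.05 = 19.
Need 2.75ⁿ ≥ 19 ÷ (11/1140) = 21660/11.
2.75⁷ = 19487171/16384 falls short of 21660/11 but 2.75⁸ = 214358881/65536 reaches it, so n = 8.

8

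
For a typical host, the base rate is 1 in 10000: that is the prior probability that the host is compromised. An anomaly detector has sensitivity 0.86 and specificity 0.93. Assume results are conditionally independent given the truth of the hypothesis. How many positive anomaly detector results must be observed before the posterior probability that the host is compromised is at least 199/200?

6

Prior odds = 0.0001/0.9999 = 1/9999.
False-positive rate = 1 − 0.93 = 0.07; likelihood ratio of a positive = 0.86/0.07 = 86/7.
Target odds: 0.995 ÷ 0.005 = 199.
Need (1/9999) × (86/7)ⁿ ≥ 199, i.e. (86/7)ⁿ ≥ 1989801.
(86/7)⁵ ≈279899 falls short of 1989801 but (86/7)⁶ ≈3.43876e+06 reaches it, so n = 6.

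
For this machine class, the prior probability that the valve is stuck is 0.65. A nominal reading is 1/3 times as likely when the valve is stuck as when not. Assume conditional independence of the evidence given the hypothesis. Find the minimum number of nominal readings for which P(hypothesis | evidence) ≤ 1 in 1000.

Prior odds: 0.65 ÷ 0.35 = 13/7.
Likelihood ratio per nominal reading = 1/3.
Target odds: 0.001 ÷ 0.999 = 1/999.
Need (13/7) × (1/3)ⁿ ≤ 1/999, i.e. (1/3)ⁿ ≤ 7/12987.
(1/3)⁶ = 1/729 is still above 7/12987 but (1/3)⁷ = 1/2187 is at or below it, so n = 7.

7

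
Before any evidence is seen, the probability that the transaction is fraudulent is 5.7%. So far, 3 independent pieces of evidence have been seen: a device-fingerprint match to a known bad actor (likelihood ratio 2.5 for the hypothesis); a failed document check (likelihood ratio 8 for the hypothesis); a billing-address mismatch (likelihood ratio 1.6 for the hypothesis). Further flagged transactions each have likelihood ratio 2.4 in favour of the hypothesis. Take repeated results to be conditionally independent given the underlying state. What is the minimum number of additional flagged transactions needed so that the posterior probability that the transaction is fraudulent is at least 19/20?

Prior odds = 0.057/0.943 = 57/943.
Combined Bayes factor of the evidence already in hand = 2.5 × 8 × 1.6 = 32.
Odds after that evidence = (57/943) × 32 = 1824/943.
Target odds = 0.95/0.05 = 19.
Need 2.4ⁿ ≥ 19 ÷ (1824/943) = 943/96.
2.4² = 5.76 falls short of 943/96 but 2.4³ = 13.824 reaches it, so n = 3.

3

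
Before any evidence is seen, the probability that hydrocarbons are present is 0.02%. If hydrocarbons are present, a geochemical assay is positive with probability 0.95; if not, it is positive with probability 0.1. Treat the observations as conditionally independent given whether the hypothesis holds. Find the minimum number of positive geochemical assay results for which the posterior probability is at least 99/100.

6

Prior odds = 0.0002/0.9998 = 1/4999.
Likelihood ratio of a positive = 0.95/0.1 = 9.5.
Target odds: 0.99 ÷ 0.01 = 99.
Need (1/4999) × 9.5ⁿ ≥ 99, i.e. 9.5ⁿ ≥ 494901.
9.5⁵ = 77378.09375 falls short of 494901 but 9.5⁶ = 47045881/64 reaches it, so n = 6.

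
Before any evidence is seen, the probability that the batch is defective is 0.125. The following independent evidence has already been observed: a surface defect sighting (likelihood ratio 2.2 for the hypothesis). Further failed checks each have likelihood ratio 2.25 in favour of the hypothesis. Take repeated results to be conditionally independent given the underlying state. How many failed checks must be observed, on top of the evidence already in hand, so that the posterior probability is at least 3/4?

Prior odds = 0.125/0.875 = 1/7.
Bayes factor of the evidence already in hand = 2.2.
Odds after that evidence = (1/7) × 2.2 = 11/35.
Target odds = 0.75/0.25 = 3.
Need 2.25ⁿ ≥ 3 ÷ (11/35) = 105/11.
2.25² = 5.0625 falls short of 105/11 but 2.25³ = 11.390625 reaches it, so n = 3.

3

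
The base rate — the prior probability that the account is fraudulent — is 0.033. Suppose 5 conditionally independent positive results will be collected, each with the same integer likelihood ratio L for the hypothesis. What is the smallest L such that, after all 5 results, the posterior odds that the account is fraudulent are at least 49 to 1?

Prior odds = 0.033/0.967 = 33/967.
Target odds = 49.
Need L⁵ ≥ 49 ÷ (33/967) = 47383/33.
4⁵ = 1024 < 47383/33 ≤ 3125 = 5⁵, so L = 5.

5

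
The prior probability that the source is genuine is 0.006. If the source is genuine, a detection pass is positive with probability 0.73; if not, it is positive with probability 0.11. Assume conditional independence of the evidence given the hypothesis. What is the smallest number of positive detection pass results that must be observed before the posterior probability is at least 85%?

4

Prior odds = 0.006/0.994 = 3/497.
Likelihood ratio of a positive = 0.73/0.11 = 73/11.
Target posterior odds = 0.85/0.15 = 17/3.
Require (73/11)ⁿ ≥ 17/3 ÷ (3/497) = 8449/9.
(73/11)³ = 389017/1331 falls short of 8449/9 but (73/11)⁴ = 28398241/14641 reaches it, so n = 4.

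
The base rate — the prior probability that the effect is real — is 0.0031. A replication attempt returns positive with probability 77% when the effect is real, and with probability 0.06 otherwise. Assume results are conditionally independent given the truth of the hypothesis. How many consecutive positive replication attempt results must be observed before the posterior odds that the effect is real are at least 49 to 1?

4

Prior odds: 0.0031 ÷ 0.9969 = 31/9969.
Likelihood ratio of a positive result = 0.77/0.06 = 77/6.
Target odds = 49.
Need (31/9969) × (77/6)ⁿ ≥ 49, i.e. (77/6)ⁿ ≥ 488481/31.
(77/6)³ = 456533/216 falls short of 488481/31 but (77/6)⁴ = 35153041/1296 reaches it, so n = 4.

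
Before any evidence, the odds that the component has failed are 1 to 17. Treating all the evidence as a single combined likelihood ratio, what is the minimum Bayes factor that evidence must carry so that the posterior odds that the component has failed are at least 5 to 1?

85

Prior odds = 1/17.
Target odds = 5.
Required Bayes factor = 5 ÷ (1/17) = 85.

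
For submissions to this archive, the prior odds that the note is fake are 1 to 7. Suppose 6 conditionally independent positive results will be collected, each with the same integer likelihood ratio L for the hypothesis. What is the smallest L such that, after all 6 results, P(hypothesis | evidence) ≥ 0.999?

Prior odds = 1/7.
Target odds = 0.999/0.001 = 999.
Need L⁶ ≥ 999 ÷ (1/7) = 6993.
4⁶ = 4096 < 6993 ≤ 15625 = 5⁶, so L = 5.

5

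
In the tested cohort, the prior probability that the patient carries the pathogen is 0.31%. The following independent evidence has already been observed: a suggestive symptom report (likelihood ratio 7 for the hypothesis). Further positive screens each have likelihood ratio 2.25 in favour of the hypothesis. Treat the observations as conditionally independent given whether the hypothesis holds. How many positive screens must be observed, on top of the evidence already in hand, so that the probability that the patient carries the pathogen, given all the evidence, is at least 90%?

Prior odds = 0.0031/0.9969 = 31/9969.
Bayes factor of the evidence already in hand = 7.
Odds after that evidence = (31/9969) × 7 = 217/9969.
Target odds = 0.9/0.1 = 9.
Need 2.25ⁿ ≥ 9 ÷ (217/9969) = 89721/217.
2.25⁷ = 4782969/16384 falls short of 89721/217 but 2.25⁸ = 43046721/65536 reaches it, so n = 8.

8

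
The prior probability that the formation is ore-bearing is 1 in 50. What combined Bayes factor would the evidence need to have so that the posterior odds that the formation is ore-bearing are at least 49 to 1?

Prior odds = 0.02/0.98 = 1/49.
Target odds = 49.
Required Bayes factor = 49 ÷ (1/49) = 2401.

2401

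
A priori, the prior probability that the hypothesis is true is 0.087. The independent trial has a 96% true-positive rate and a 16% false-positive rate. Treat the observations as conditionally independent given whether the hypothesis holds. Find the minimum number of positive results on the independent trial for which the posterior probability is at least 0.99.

4

Prior odds: 0.087 ÷ 0.913 = 87/913.
Likelihood ratio of a positive result = 0.96/0.16 = 6.
Target odds: 0.99 ÷ 0.01 = 99.
Need (87/913) × 6ⁿ ≥ 99, i.e. 6ⁿ ≥ 30129/29.
6³ = 216 falls short of 30129/29 but 6⁴ = 1296 reaches it, so n = 4.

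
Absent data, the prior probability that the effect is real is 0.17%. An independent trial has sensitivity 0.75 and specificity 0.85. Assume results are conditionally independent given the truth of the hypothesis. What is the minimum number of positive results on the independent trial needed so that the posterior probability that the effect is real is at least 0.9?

6

Prior odds: 0.0017 ÷ 0.9983 = 17/9983.
False-positive rate = 1 − 0.85 = 0.15; likelihood ratio of a positive = 0.75/0.15 = 5.
Target odds: 0.9 ÷ 0.1 = 9.
Require 5ⁿ ≥ 9 ÷ (17/9983) = 89847/17.
5⁵ = 3125 falls short of 89847/17 but 5⁶ = 15625 reaches it, so n = 6.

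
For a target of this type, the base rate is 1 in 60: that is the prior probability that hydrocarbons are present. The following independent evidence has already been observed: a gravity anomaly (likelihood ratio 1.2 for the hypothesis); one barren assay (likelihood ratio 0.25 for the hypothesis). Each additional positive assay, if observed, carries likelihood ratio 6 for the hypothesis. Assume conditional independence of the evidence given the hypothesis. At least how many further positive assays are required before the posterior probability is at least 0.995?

Prior odds = (1/60)/(59/60) = 1/59.
Combined Bayes factor of the evidence already in hand = 1.2 × 0.25 = 0.3.
Odds after that evidence = (1/59) × 0.3 = 3/590.
Target odds = 0.995/0.005 = 199.
Need 6ⁿ ≥ 199 ÷ (3/590) = 117410/3.
6⁵ = 7776 falls short of 117410/3 but 6⁶ = 46656 reaches it, so n = 6.

6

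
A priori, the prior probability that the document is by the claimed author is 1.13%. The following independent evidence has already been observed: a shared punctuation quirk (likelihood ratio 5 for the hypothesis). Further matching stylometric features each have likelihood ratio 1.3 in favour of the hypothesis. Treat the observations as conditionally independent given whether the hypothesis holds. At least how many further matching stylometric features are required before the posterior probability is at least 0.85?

Prior odds = 0.0113/0.9887 = 113/9887.
Bayes factor of the evidence already in hand = 5.
Odds after that evidence = (113/9887) × 5 = 565/9887.
Target odds = 0.85/0.15 = 17/3.
Need 1.3ⁿ ≥ 17/3 ÷ (565/9887) = 168079/1695.
1.3¹⁷ ≈86.5042 falls short of 168079/1695 but 1.3¹⁸ ≈112.455 reaches it, so n = 18.

18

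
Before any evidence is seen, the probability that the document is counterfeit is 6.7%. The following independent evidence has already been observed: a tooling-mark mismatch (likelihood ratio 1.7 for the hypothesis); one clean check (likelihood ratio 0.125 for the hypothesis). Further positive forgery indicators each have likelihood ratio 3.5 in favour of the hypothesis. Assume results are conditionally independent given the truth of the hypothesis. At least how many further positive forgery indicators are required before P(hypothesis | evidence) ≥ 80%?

Prior odds = 0.067/0.933 = 67/933.
Combined Bayes factor of the evidence already in hand = 1.7 × 0.125 = 0.2125.
Odds after that evidence = (67/933) × 0.2125 = 1139/74640.
Target odds = 0.8/0.2 = 4.
Need 3.5ⁿ ≥ 4 ÷ (1139/74640) = 298560/1139.
3.5⁴ = 150.0625 falls short of 298560/1139 but 3.5⁵ = 525.21875 reaches it, so n = 5.

5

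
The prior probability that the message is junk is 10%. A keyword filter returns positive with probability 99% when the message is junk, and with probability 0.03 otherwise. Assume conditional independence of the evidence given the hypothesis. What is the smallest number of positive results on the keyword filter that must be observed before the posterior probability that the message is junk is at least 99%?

Prior odds: 0.1 ÷ 0.9 = 1/9.
Likelihood ratio of a positive result = 0.99/0.03 = 33.
Target posterior odds = 0.99/0.01 = 99.
Require 33ⁿ ≥ 99 ÷ (1/9) = 891.
33¹ = 33 falls short of 891 but 33² = 1089 reaches it, so n = 2.

2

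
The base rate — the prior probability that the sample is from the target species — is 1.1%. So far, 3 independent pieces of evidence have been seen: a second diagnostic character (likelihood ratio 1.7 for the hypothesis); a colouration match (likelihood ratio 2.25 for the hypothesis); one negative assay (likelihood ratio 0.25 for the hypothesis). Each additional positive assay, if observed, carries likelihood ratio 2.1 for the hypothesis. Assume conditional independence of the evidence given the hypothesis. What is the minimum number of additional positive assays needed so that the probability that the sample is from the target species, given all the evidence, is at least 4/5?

8

Prior odds = 0.011/0.989 = 11/989.
Combined Bayes factor of the evidence already in hand = 1.7 × 2.25 × 0.25 = 0.95625.
Odds after that evidence = (11/989) × 0.95625 = 1683/158240.
Target odds = 0.8/0.2 = 4.
Need 2.1ⁿ ≥ 4 ÷ (1683/158240) = 632960/1683.
2.1⁷ ≈180.109 falls short of 632960/1683 but 2.1⁸ ≈378.229 reaches it, so n = 8.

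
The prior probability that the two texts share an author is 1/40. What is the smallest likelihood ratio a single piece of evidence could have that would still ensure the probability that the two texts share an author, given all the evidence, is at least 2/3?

78

Prior odds = 0.025/0.975 = 1/39.
Target odds = (2/3)/(1/3) = 2.
Required Bayes factor = 2 ÷ (1/39) = 78.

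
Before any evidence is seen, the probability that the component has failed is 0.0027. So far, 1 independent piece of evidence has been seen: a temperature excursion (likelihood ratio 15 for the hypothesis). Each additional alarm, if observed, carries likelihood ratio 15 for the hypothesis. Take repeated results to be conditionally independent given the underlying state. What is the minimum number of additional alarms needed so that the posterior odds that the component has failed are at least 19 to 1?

3

Prior odds = 0.0027/0.9973 = 27/9973.
Bayes factor of the evidence already in hand = 15.
Odds after that evidence = (27/9973) × 15 = 405/9973.
Target odds = 19.
Need 15ⁿ ≥ 19 ÷ (405/9973) = 189487/405.
15² = 225 falls short of 189487/405 but 15³ = 3375 reaches it, so n = 3.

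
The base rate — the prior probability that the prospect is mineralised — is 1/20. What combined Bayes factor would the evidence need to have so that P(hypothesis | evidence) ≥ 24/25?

Prior odds = 0.05/0.95 = 1/19.
Target odds = 0.96/0.04 = 24.
Required Bayes factor = 24 ÷ (1/19) = 456.

456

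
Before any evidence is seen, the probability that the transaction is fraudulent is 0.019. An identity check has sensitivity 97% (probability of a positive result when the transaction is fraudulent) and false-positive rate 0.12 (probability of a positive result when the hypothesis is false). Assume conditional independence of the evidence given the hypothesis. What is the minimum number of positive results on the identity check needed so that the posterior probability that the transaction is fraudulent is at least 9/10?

Prior odds = 0.019/0.981 = 19/981.
Likelihood ratio of a positive result = 0.97/0.12 = 97/12.
Target odds: 0.9 ÷ 0.1 = 9.
Need (19/981) × (97/12)ⁿ ≥ 9, i.e. (97/12)ⁿ ≥ 8829/19.
(97/12)² = 9409/144 falls short of 8829/19 but (97/12)³ = 912673/1728 reaches it, so n = 3.

3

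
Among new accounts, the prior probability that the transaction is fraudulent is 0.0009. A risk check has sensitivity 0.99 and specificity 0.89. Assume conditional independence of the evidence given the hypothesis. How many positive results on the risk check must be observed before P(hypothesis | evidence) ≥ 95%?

Prior odds = 0.0009/0.9991 = 9/9991.
False-positive rate = 1 − 0.89 = 0.11; likelihood ratio of a positive = 0.99/0.11 = 9.
Target odds: 0.95 ÷ 0.05 = 19.
Require 9ⁿ ≥ 19 ÷ (9/9991) = 189829/9.
9⁴ = 6561 falls short of 189829/9 but 9⁵ = 59049 reaches it, so n = 5.

5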